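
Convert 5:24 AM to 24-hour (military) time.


Input: 5:24 AM
AM hour stays: 5

05:24


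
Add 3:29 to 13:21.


Start: 801 minutes from midnight
Add: 209 minutes
Total: 1010 minutes
Hours: 1010 ÷ 60 = 16 remainder 50

16:50


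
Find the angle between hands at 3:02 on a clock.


79.0°

Hour hand = 3×30 + 2×0.5 = 91.0°
Minute hand = 2×6 = 12°
Difference = |91.0 - 12| = 79.0°


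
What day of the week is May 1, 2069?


Wednesday

Zeller's congruence:
q=1, m=5, k=69, j=20
h = (1 + ⌊13×6/5⌋ + 69 + ⌊69/4⌋ + ⌊20/4⌋ - 2×20) mod 7
= (1 + 15 + 69 + 17 + 5 - 40) mod 7
= 67 mod 7 = 4
h=4 → Wednesday


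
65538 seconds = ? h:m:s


18h 12m 18s

Hours: 65538 ÷ 3600 = 18 remainder 738
Minutes: 738 ÷ 60 = 12 remainder 18
Seconds: 18


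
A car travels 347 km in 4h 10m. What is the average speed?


83.3 km/h

Distance: 347 km
Time: 4h 10m = 250 min = 250/60 = 25/6 hours
Speed = 347 ÷ (25/6) = 347 × 6 / 25 = 2082/25 ≈ 83.3 km/h


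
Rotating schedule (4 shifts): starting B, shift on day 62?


Shift C

Shifts: A, B, C, D
Start: B (index 1)
Day 62: (1 + 62 - 1) mod 4
= 62 mod 4
= 2
Index 2 → shift C


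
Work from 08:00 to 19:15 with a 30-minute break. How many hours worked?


10h 45m (645 minutes)

Total time = (19×60+15) - (8×60+0)
= 1155 - 480 = 675 min
Minus break: 675 - 30 = 645 min
= 10h 45m


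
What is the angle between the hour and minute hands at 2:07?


Hour hand = 2×30 + 7×0.5 = 63.5°
Minute hand = 7×6 = 42°
Difference = |63.5 - 42| = 21.5°

21.5°


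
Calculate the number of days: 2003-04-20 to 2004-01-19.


274 days

From April 20, 2003 to January 19, 2004
Rest of April 2003: 30 - 20 = 10
Full months: May 31, June 30, July 31, August 31, September 30, October 31, November 30, December 31
Days into January 2004: 19
Total = 10 + 31 + 30 + 31 + 31 + 30 + 31 + 30 + 31 + 19 = 274 days


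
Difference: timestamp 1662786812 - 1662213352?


Difference = 1662786812 - 1662213352 = 573460 seconds
In hours: 573460 / 3600 ≈ 159.3
In days: 573460 / 86400 ≈ 6.64

573460 seconds (159.3 hours / 6.64 days)


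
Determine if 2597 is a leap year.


Rules: divisible by 4 AND (not by 100 OR by 400)
2597 ÷ 4 = 649 remainder 1 → not divisible by 4
Not divisible by 4 → not a leap year

No


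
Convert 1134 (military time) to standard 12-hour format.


11:34 AM

Hour: 11
11 < 12 → AM


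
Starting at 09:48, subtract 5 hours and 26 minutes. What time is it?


04:22

Start: 588 minutes from midnight
Subtract: 326 minutes
Remaining: 588 - 326 = 262
Hours: 4, Minutes: 22


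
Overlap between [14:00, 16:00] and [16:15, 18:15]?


0 minutes

Meeting A: 840-960 (in minutes from midnight)
Meeting B: 975-1095
Overlap start = max(840, 975) = 975
Overlap end = min(960, 1095) = 960
Overlap = max(0, 960 - 975) = 0 min


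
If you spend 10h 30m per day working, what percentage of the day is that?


43.8%

Time: 630 minutes
Day: 1440 minutes
Percentage = (630/1440) × 100 ≈ 43.8%


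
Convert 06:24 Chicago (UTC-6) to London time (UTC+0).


12:24

Time difference = UTC+0 - UTC-6 = +6 hours
New hour = (6 + 6) mod 24
= 12 mod 24 = 12
Minutes unchanged → 12:24


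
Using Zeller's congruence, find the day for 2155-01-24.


Friday

Zeller's congruence:
q=24, m=13, k=54, j=21
h = (24 + ⌊13×14/5⌋ + 54 + ⌊54/4⌋ + ⌊21/4⌋ - 2×21) mod 7
= (24 + 36 + 54 + 13 + 5 - 42) mod 7
= 90 mod 7 = 6
h=6 → Friday


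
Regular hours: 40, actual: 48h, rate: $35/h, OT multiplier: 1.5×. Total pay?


Regular: 40h × $35 = $1400.00
Overtime: 48 - 40 = 8h
OT pay: 8h × $35 × 1.5 = $420.00
Total = $1400.00 + $420.00 = $1820.00

$1820.00


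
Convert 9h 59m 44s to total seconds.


35984 seconds

Hours: 9 × 3600 = 32400
Minutes: 59 × 60 = 3540
Seconds: 44
Total = 32400 + 3540 + 44 = 35984


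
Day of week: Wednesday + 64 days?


Start: Wednesday (index 2)
(2 + 64) mod 7
= 66 mod 7
= 3
Index 3 → Thursday

Thursday


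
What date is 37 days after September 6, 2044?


Start: September 6, 2044
Add 37 days
September 6 → October 1: 30 - 6 + 1 = 25 days (37 - 25 = 12 left)
October 1 + 12 = October 13, 2044

October 13, 2044


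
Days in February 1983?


Month: February (month 2)
February: 28 or 29 (leap year)
1983 leap year? No

28 days


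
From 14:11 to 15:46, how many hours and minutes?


1h 35m

End time in minutes: 15×60 + 46 = 946
Start time in minutes: 14×60 + 11 = 851
Difference = 946 - 851 = 95 minutes
= 1 hours 35 minutes


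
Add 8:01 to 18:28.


02:29 (next day)

Start: 1108 minutes from midnight
Add: 481 minutes
Total: 1589 minutes
Hours: 1589 ÷ 60 = 26 remainder 29
26 ≥ 24 → 26 - 24 = 2 (next day)


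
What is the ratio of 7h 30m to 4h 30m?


Duration 1: 450 minutes
Duration 2: 270 minutes
Ratio = 450:270
GCD = 90
Simplified = 5:3
As a decimal: 5/3 ≈ 1.67

5:3 (1.67)


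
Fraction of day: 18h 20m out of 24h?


0.7639 (76.39%)

Total minutes: 18×60 + 20 = 1100
Day = 24×60 = 1440 minutes
Fraction = 1100/1440 ≈ 0.7639
As a percentage: 1100/1440 × 100 ≈ 76.39%


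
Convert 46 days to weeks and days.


Weeks: 46 ÷ 7 = 6 remainder 4

6 weeks 4 days


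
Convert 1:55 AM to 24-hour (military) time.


01:55

Input: 1:55 AM
AM hour stays: 1


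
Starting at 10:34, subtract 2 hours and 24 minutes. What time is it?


Start: 634 minutes from midnight
Subtract: 144 minutes
Remaining: 634 - 144 = 490
Hours: 8, Minutes: 10

08:10


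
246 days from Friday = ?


Start: Friday (index 4)
(4 + 246) mod 7
= 250 mod 7
= 5
Index 5 → Saturday

Saturday


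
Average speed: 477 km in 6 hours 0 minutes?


Distance: 477 km
Time: 6 hours
Speed = 477 / 6 = 79.5 km/h

79.5 km/h


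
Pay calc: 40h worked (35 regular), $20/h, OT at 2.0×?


$900.00

Regular: 35h × $20 = $700.00
Overtime: 40 - 35 = 5h
OT pay: 5h × $20 × 2.0 = $200.00
Total = $700.00 + $200.00 = $900.00


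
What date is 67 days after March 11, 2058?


May 17, 2058

Start: March 11, 2058
Add 67 days
March 11 → April 1: 31 - 11 + 1 = 21 days (67 - 21 = 46 left)
April 1 → May 1: 30 - 1 + 1 = 30 days (46 - 30 = 16 left)
May 1 + 16 = May 17, 2058


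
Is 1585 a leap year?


No

Rules: divisible by 4 AND (not by 100 OR by 400)
1585 ÷ 4 = 396 remainder 1 → not divisible by 4
Not divisible by 4 → not a leap year


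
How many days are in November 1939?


30 days

Month: November (month 11)
November has 30 days


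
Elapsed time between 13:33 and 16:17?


2h 44m

End time in minutes: 16×60 + 17 = 977
Start time in minutes: 13×60 + 33 = 813
Difference = 977 - 813 = 164 minutes
= 2 hours 44 minutes


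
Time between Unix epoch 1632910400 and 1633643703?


Difference = 1633643703 - 1632910400 = 733303 seconds
In hours: 733303 / 3600 ≈ 203.7
In days: 733303 / 86400 ≈ 8.49

733303 seconds (203.7 hours / 8.49 days)


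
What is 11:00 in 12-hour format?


Hour: 11
11 < 12 → AM

11:00 AM


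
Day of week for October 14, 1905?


Saturday

Zeller's congruence:
q=14, m=10, k=5, j=19
h = (14 + ⌊13×11/5⌋ + 5 + ⌊5/4⌋ + ⌊19/4⌋ - 2×19) mod 7
= (14 + 28 + 5 + 1 + 4 - 38) mod 7
= 14 mod 7 = 0
h=0 → Saturday


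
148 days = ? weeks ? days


Weeks: 148 ÷ 7 = 21 remainder 1

21 weeks 1 days


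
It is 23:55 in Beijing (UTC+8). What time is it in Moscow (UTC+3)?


18:55

Time difference = UTC+3 - UTC+8 = -5 hours
New hour = (23 -5) mod 24
= 18 mod 24 = 18
Minutes unchanged → 18:55


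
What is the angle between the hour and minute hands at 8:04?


142.0°

Hour hand = 8×30 + 4×0.5 = 242.0°
Minute hand = 4×6 = 24°
Difference = |242.0 - 24| = 218.0°
Since > 180°: 360 - 218.0 = 142.0°


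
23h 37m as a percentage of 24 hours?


0.9840 (98.40%)

Total minutes: 23×60 + 37 = 1417
Day = 24×60 = 1440 minutes
Fraction = 1417/1440 ≈ 0.9840
As a percentage: 1417/1440 × 100 ≈ 98.40%


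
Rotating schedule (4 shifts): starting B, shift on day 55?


Shifts: A, B, C, D
Start: B (index 1)
Day 55: (1 + 55 - 1) mod 4
= 55 mod 4
= 3
Index 3 → shift D

Shift D


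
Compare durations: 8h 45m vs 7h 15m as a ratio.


Duration 1: 525 minutes
Duration 2: 435 minutes
Ratio = 525:435
GCD = 15
Simplified = 35:29
As a decimal: 35/29 ≈ 1.21

35:29 (1.21)


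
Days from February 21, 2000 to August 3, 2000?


164 days

From February 21, 2000 to August 3, 2000
Rest of February 2000: 29 - 21 = 8
Full months: March 31, April 30, May 31, June 30, July 31
Days into August 2000: 3
Total = 8 + 31 + 30 + 31 + 30 + 31 + 3 = 164 days


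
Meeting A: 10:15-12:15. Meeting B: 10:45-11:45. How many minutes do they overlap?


60 minutes

Meeting A: 615-735 (in minutes from midnight)
Meeting B: 645-705
Overlap start = max(615, 645) = 645
Overlap end = min(735, 705) = 705
Overlap = max(0, 705 - 645) = 60 min


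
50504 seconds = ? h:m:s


Hours: 50504 ÷ 3600 = 14 remainder 104
Minutes: 104 ÷ 60 = 1 remainder 44
Seconds: 44

14h 1m 44s


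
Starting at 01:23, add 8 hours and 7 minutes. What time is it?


09:30

Start: 83 minutes from midnight
Add: 487 minutes
Total: 570 minutes
Hours: 570 ÷ 60 = 9 remainder 30


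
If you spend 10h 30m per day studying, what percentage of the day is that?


Time: 630 minutes
Day: 1440 minutes
Percentage = (630/1440) × 100 ≈ 43.8%

43.8%


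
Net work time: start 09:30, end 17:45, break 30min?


7h 45m (465 minutes)

Total time = (17×60+45) - (9×60+30)
= 1065 - 570 = 495 min
Minus break: 495 - 30 = 465 min
= 7h 45m


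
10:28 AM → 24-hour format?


Input: 10:28 AM
AM hour stays: 10

10:28


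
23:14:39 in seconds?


83679 seconds

Hours: 23 × 3600 = 82800
Minutes: 14 × 60 = 840
Seconds: 39
Total = 82800 + 840 + 39 = 83679


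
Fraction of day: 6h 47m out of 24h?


0.2826 (28.26%)

Total minutes: 6×60 + 47 = 407
Day = 24×60 = 1440 minutes
Fraction = 407/1440 ≈ 0.2826
As a percentage: 407/1440 × 100 ≈ 28.26%


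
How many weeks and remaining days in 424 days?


60 weeks 4 days

Weeks: 424 ÷ 7 = 60 remainder 4


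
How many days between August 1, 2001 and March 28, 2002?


From August 1, 2001 to March 28, 2002
Rest of August 2001: 31 - 1 = 30
Full months: September 30, October 31, November 30, December 31, January 31, February 2002 28
Days into March 2002: 28
Total = 30 + 30 + 31 + 30 + 31 + 31 + 28 + 28 = 239 days

239 days


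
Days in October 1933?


Month: October (month 10)
October has 31 days

31 days


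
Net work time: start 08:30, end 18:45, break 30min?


Total time = (18×60+45) - (8×60+30)
= 1125 - 510 = 615 min
Minus break: 615 - 30 = 585 min
= 9h 45m

9h 45m (585 minutes)


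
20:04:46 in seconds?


Hours: 20 × 3600 = 72000
Minutes: 4 × 60 = 240
Seconds: 46
Total = 72000 + 240 + 46 = 72286

72286 seconds


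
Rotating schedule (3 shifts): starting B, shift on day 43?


Shift B

Shifts: A, B, C
Start: B (index 1)
Day 43: (1 + 43 - 1) mod 3
= 43 mod 3
= 1
Index 1 → shift B


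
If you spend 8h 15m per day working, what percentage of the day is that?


34.4%

Time: 495 minutes
Day: 1440 minutes
Percentage = (495/1440) × 100 ≈ 34.4%


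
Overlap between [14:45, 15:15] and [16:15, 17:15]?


Meeting A: 885-915 (in minutes from midnight)
Meeting B: 975-1035
Overlap start = max(885, 975) = 975
Overlap end = min(915, 1035) = 915
Overlap = max(0, 915 - 975) = 0 min

0 minutes


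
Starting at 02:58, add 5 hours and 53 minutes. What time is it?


Start: 178 minutes from midnight
Add: 353 minutes
Total: 531 minutes
Hours: 531 ÷ 60 = 8 remainder 51

08:51


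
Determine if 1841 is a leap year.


No

Rules: divisible by 4 AND (not by 100 OR by 400)
1841 ÷ 4 = 460 remainder 1 → not divisible by 4
Not divisible by 4 → not a leap year


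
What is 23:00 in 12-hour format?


11:00 PM

Hour: 23
23 - 12 = 11 → PM


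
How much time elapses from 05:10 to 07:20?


End time in minutes: 7×60 + 20 = 440
Start time in minutes: 5×60 + 10 = 310
Difference = 440 - 310 = 130 minutes
= 2 hours 10 minutes

2h 10m


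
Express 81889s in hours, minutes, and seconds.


Hours: 81889 ÷ 3600 = 22 remainder 2689
Minutes: 2689 ÷ 60 = 44 remainder 49
Seconds: 49

22h 44m 49s


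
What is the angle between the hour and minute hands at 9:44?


28.0°

Hour hand = 9×30 + 44×0.5 = 292.0°
Minute hand = 44×6 = 264°
Difference = |292.0 - 264| = 28.0°


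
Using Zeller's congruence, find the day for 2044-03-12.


Zeller's congruence:
q=12, m=3, k=44, j=20
h = (12 + ⌊13×4/5⌋ + 44 + ⌊44/4⌋ + ⌊20/4⌋ - 2×20) mod 7
= (12 + 10 + 44 + 11 + 5 - 40) mod 7
= 42 mod 7 = 0
h=0 → Saturday

Saturday


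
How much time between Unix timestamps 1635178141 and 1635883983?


705842 seconds (196.1 hours / 8.17 days)

Difference = 1635883983 - 1635178141 = 705842 seconds
In hours: 705842 / 3600 ≈ 196.1
In days: 705842 / 86400 ≈ 8.17


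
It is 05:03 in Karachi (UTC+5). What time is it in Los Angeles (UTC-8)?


16:03 (previous day)

Time difference = UTC-8 - UTC+5 = -13 hours
New hour = (5 -13) mod 24
= -8 mod 24 = 16
Minutes unchanged → 16:03; -8 < 0 → previous day


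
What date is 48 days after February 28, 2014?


April 17, 2014

Start: February 28, 2014
Add 48 days
February 28 → March 1: 28 - 28 + 1 = 1 days (48 - 1 = 47 left)
March 1 → April 1: 31 - 1 + 1 = 31 days (47 - 31 = 16 left)
April 1 + 16 = April 17, 2014


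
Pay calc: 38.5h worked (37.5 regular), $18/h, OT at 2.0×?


Regular: 37.5h × $18 = $675.00
Overtime: 38.5 - 37.5 = 1.0h
OT pay: 1.0h × $18 × 2.0 = $36.00
Total = $675.00 + $36.00 = $711.00

$711.00


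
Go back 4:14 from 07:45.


03:31

Start: 465 minutes from midnight
Subtract: 254 minutes
Remaining: 465 - 254 = 211
Hours: 3, Minutes: 31


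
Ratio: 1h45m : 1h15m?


Duration 1: 105 minutes
Duration 2: 75 minutes
Ratio = 105:75
GCD = 15
Simplified = 7:5
As a decimal: 7/5 = 1.40

7:5 (1.40)


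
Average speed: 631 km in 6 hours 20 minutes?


99.6 km/h

Distance: 631 km
Time: 6h 20m = 380 min = 380/60 = 19/3 hours
Speed = 631 ÷ (19/3) = 631 × 3 / 19 = 1893/19 ≈ 99.6 km/h


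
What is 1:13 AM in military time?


Input: 1:13 AM
AM hour stays: 1

01:13


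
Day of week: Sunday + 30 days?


Start: Sunday (index 6)
(6 + 30) mod 7
= 36 mod 7
= 1
Index 1 → Tuesday

Tuesday


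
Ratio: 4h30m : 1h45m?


18:7 (2.57)

Duration 1: 270 minutes
Duration 2: 105 minutes
Ratio = 270:105
GCD = 15
Simplified = 18:7
As a decimal: 18/7 ≈ 2.57


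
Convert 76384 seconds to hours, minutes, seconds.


Hours: 76384 ÷ 3600 = 21 remainder 784
Minutes: 784 ÷ 60 = 13 remainder 4
Seconds: 4

21h 13m 4s


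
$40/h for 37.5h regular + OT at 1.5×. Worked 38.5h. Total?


$1560.00

Regular: 37.5h × $40 = $1500.00
Overtime: 38.5 - 37.5 = 1.0h
OT pay: 1.0h × $40 × 1.5 = $60.00
Total = $1500.00 + $60.00 = $1560.00


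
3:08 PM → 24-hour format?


Input: 3:08 PM
PM: 3 + 12 = 15

15:08


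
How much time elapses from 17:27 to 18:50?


End time in minutes: 18×60 + 50 = 1130
Start time in minutes: 17×60 + 27 = 1047
Difference = 1130 - 1047 = 83 minutes
= 1 hours 23 minutes

1h 23m


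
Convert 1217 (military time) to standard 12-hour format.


12:17 PM

Hour: 12
12 → 12 PM (noon)


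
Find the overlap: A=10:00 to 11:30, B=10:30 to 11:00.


Meeting A: 600-690 (in minutes from midnight)
Meeting B: 630-660
Overlap start = max(600, 630) = 630
Overlap end = min(690, 660) = 660
Overlap = max(0, 660 - 630) = 30 min

30 minutes


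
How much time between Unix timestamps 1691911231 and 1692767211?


Difference = 1692767211 - 1691911231 = 855980 seconds
In hours: 855980 / 3600 ≈ 237.8
In days: 855980 / 86400 ≈ 9.91

855980 seconds (237.8 hours / 9.91 days)


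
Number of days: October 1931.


31 days

Month: October (month 10)
October has 31 days


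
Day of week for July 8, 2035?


Zeller's congruence:
q=8, m=7, k=35, j=20
h = (8 + ⌊13×8/5⌋ + 35 + ⌊35/4⌋ + ⌊20/4⌋ - 2×20) mod 7
= (8 + 20 + 35 + 8 + 5 - 40) mod 7
= 36 mod 7 = 1
h=1 → Sunday

Sunday


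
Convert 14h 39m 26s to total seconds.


52766 seconds

Hours: 14 × 3600 = 50400
Minutes: 39 × 60 = 2340
Seconds: 26
Total = 50400 + 2340 + 26 = 52766


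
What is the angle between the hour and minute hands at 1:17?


Hour hand = 1×30 + 17×0.5 = 38.5°
Minute hand = 17×6 = 102°
Difference = |38.5 - 102| = 63.5°

63.5°


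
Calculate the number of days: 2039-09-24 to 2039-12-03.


From September 24, 2039 to December 3, 2039
Rest of September 2039: 30 - 24 = 6
Full months: October 31, November 30
Days into December 2039: 3
Total = 6 + 31 + 30 + 3 = 70 days

70 days


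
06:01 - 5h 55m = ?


00:06

Start: 361 minutes from midnight
Subtract: 355 minutes
Remaining: 361 - 355 = 6
Hours: 0, Minutes: 6


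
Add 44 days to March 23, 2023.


May 6, 2023

Start: March 23, 2023
Add 44 days
March 23 → April 1: 31 - 23 + 1 = 9 days (44 - 9 = 35 left)
April 1 → May 1: 30 - 1 + 1 = 30 days (35 - 30 = 5 left)
May 1 + 5 = May 6, 2023


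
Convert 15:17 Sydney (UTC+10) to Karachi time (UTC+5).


10:17

Time difference = UTC+5 - UTC+10 = -5 hours
New hour = (15 -5) mod 24
= 10 mod 24 = 10
Minutes unchanged → 10:17


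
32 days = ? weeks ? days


Weeks: 32 ÷ 7 = 4 remainder 4

4 weeks 4 days


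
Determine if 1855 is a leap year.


No

Rules: divisible by 4 AND (not by 100 OR by 400)
1855 ÷ 4 = 463 remainder 3 → not divisible by 4
Not divisible by 4 → not a leap year


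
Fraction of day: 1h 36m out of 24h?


Total minutes: 1×60 + 36 = 96
Day = 24×60 = 1440 minutes
Fraction = 96/1440 ≈ 0.0667
As a percentage: 96/1440 × 100 ≈ 6.67%

0.0667 (6.67%)


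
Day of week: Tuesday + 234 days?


Start: Tuesday (index 1)
(1 + 234) mod 7
= 235 mod 7
= 4
Index 4 → Friday

Friday


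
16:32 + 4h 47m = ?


Start: 992 minutes from midnight
Add: 287 minutes
Total: 1279 minutes
Hours: 1279 ÷ 60 = 21 remainder 19

21:19


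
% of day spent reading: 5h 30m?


Time: 330 minutes
Day: 1440 minutes
Percentage = (330/1440) × 100 ≈ 22.9%

22.9%


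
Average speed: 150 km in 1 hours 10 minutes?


128.6 km/h

Distance: 150 km
Time: 1h 10m = 70 min = 70/60 = 7/6 hours
Speed = 150 ÷ (7/6) = 150 × 6 / 7 = 900/7 ≈ 128.6 km/h


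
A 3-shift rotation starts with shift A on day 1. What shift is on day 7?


Shift A

Shifts: A, B, C
Start: A (index 0)
Day 7: (0 + 7 - 1) mod 3
= 6 mod 3
= 0
Index 0 → shift A


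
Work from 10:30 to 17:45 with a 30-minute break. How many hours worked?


Total time = (17×60+45) - (10×60+30)
= 1065 - 630 = 435 min
Minus break: 435 - 30 = 405 min
= 6h 45m

6h 45m (405 minutes)


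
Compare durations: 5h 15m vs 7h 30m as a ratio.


7:10 (0.70)

Duration 1: 315 minutes
Duration 2: 450 minutes
Ratio = 315:450
GCD = 45
Simplified = 7:10
As a decimal: 7/10 = 0.70


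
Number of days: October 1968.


31 days

Month: October (month 10)
October has 31 days


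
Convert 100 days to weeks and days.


Weeks: 100 ÷ 7 = 14 remainder 2

14 weeks 2 days


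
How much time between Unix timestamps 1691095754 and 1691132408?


Difference = 1691132408 - 1691095754 = 36654 seconds
In hours: 36654 / 3600 ≈ 10.2
In days: 36654 / 86400 ≈ 0.42

36654 seconds (10.2 hours / 0.42 days)


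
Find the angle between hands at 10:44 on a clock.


58.0°

Hour hand = 10×30 + 44×0.5 = 322.0°
Minute hand = 44×6 = 264°
Difference = |322.0 - 264| = 58.0°


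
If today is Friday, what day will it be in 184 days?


Start: Friday (index 4)
(4 + 184) mod 7
= 188 mod 7
= 6
Index 6 → Sunday

Sunday


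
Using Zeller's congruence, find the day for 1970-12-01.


Tuesday

Zeller's congruence:
q=1, m=12, k=70, j=19
h = (1 + ⌊13×13/5⌋ + 70 + ⌊70/4⌋ + ⌊19/4⌋ - 2×19) mod 7
= (1 + 33 + 70 + 17 + 4 - 38) mod 7
= 87 mod 7 = 3
h=3 → Tuesday


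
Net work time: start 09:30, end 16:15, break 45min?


6h 0m (360 minutes)

Total time = (16×60+15) - (9×60+30)
= 975 - 570 = 405 min
Minus break: 405 - 45 = 360 min
= 6h 0m


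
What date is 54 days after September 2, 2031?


Start: September 2, 2031
Add 54 days
September 2 → October 1: 30 - 2 + 1 = 29 days (54 - 29 = 25 left)
October 1 + 25 = October 26, 2031

October 26, 2031


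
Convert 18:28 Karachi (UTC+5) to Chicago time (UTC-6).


Time difference = UTC-6 - UTC+5 = -11 hours
New hour = (18 -11) mod 24
= 7 mod 24 = 7
Minutes unchanged → 07:28

07:28


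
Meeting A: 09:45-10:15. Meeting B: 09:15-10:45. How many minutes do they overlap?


Meeting A: 585-615 (in minutes from midnight)
Meeting B: 555-645
Overlap start = max(585, 555) = 585
Overlap end = min(615, 645) = 615
Overlap = max(0, 615 - 585) = 30 min

30 minutes


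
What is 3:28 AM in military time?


03:28

Input: 3:28 AM
AM hour stays: 3


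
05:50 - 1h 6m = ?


Start: 350 minutes from midnight
Subtract: 66 minutes
Remaining: 350 - 66 = 284
Hours: 4, Minutes: 44

04:44


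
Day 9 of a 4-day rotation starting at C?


Shifts: A, B, C, D
Start: C (index 2)
Day 9: (2 + 9 - 1) mod 4
= 10 mod 4
= 2
Index 2 → shift C

Shift C


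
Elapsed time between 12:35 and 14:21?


1h 46m

End time in minutes: 14×60 + 21 = 861
Start time in minutes: 12×60 + 35 = 755
Difference = 861 - 755 = 106 minutes
= 1 hours 46 minutes


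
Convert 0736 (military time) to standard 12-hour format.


7:36 AM

Hour: 7
7 < 12 → AM


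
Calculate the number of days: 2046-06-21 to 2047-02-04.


228 days

From June 21, 2046 to February 4, 2047
Rest of June 2046: 30 - 21 = 9
Full months: July 31, August 31, September 30, October 31, November 30, December 31, January 31
Days into February 2047: 4
Total = 9 + 31 + 31 + 30 + 31 + 30 + 31 + 31 + 4 = 228 days


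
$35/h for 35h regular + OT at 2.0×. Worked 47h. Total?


$2065.00

Regular: 35h × $35 = $1225.00
Overtime: 47 - 35 = 12h
OT pay: 12h × $35 × 2.0 = $840.00
Total = $1225.00 + $840.00 = $2065.00


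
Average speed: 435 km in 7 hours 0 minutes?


62.1 km/h

Distance: 435 km
Time: 7 hours
Speed = 435 / 7 ≈ 62.1 km/h


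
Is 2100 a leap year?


Rules: divisible by 4 AND (not by 100 OR by 400)
2100 ÷ 4 = 525 exactly → divisible by 4
2100 ÷ 100 = 21 exactly → divisible by 100
2100 ÷ 400 = 5 remainder 100 → not divisible by 400
Divisible by 100 but not by 400 → not a leap year

No


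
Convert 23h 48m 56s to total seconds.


85736 seconds

Hours: 23 × 3600 = 82800
Minutes: 48 × 60 = 2880
Seconds: 56
Total = 82800 + 2880 + 56 = 85736


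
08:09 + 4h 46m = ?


12:55

Start: 489 minutes from midnight
Add: 286 minutes
Total: 775 minutes
Hours: 775 ÷ 60 = 12 remainder 55


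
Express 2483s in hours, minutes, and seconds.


0h 41m 23s

Hours: 2483 ÷ 3600 = 0 remainder 2483
Minutes: 2483 ÷ 60 = 41 remainder 23
Seconds: 23


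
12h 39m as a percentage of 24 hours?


Total minutes: 12×60 + 39 = 759
Day = 24×60 = 1440 minutes
Fraction = 759/1440 ≈ 0.5271
As a percentage: 759/1440 × 100 ≈ 52.71%

0.5271 (52.71%)


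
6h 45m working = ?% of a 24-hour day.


Time: 405 minutes
Day: 1440 minutes
Percentage = (405/1440) × 100 ≈ 28.1%

28.1%


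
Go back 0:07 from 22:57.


22:50

Start: 1377 minutes from midnight
Subtract: 7 minutes
Remaining: 1377 - 7 = 1370
Hours: 22, Minutes: 50


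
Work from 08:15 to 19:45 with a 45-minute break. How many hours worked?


10h 45m (645 minutes)

Total time = (19×60+45) - (8×60+15)
= 1185 - 495 = 690 min
Minus break: 690 - 45 = 645 min
= 10h 45m


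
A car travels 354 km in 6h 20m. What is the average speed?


Distance: 354 km
Time: 6h 20m = 380 min = 380/60 = 19/3 hours
Speed = 354 ÷ (19/3) = 354 × 3 / 19 = 1062/19 ≈ 55.9 km/h

55.9 km/h


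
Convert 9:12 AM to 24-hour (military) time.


09:12

Input: 9:12 AM
AM hour stays: 9


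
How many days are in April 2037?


Month: April (month 4)
April has 30 days

30 days


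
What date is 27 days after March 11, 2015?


April 7, 2015

Start: March 11, 2015
Add 27 days
March 11 → April 1: 31 - 11 + 1 = 21 days (27 - 21 = 6 left)
April 1 + 6 = April 7, 2015


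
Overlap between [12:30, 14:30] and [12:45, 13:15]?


30 minutes

Meeting A: 750-870 (in minutes from midnight)
Meeting B: 765-795
Overlap start = max(750, 765) = 765
Overlap end = min(870, 795) = 795
Overlap = max(0, 795 - 765) = 30 min


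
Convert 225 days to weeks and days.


32 weeks 1 days

Weeks: 225 ÷ 7 = 32 remainder 1


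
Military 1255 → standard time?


12:55 PM

Hour: 12
12 → 12 PM (noon)


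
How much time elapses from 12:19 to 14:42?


2h 23m

End time in minutes: 14×60 + 42 = 882
Start time in minutes: 12×60 + 19 = 739
Difference = 882 - 739 = 143 minutes
= 2 hours 23 minutes


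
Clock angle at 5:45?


Hour hand = 5×30 + 45×0.5 = 172.5°
Minute hand = 45×6 = 270°
Difference = |172.5 - 270| = 97.5°

97.5°


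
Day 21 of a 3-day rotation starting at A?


Shift C

Shifts: A, B, C
Start: A (index 0)
Day 21: (0 + 21 - 1) mod 3
= 20 mod 3
= 2
Index 2 → shift C


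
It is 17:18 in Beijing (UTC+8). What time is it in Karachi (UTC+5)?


Time difference = UTC+5 - UTC+8 = -3 hours
New hour = (17 -3) mod 24
= 14 mod 24 = 14
Minutes unchanged → 14:18

14:18


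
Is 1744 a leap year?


Yes

Rules: divisible by 4 AND (not by 100 OR by 400)
1744 ÷ 4 = 436 exactly → divisible by 4
1744 ÷ 100 = 17 remainder 44 → not divisible by 100
Divisible by 4 but not by 100 → leap year


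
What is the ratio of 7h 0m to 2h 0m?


Duration 1: 420 minutes
Duration 2: 120 minutes
Ratio = 420:120
GCD = 60
Simplified = 7:2
As a decimal: 7/2 = 3.50

7:2 (3.50)


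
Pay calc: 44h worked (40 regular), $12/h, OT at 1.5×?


Regular: 40h × $12 = $480.00
Overtime: 44 - 40 = 4h
OT pay: 4h × $12 × 1.5 = $72.00
Total = $480.00 + $72.00 = $552.00

$552.00


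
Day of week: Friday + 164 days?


Monday

Start: Friday (index 4)
(4 + 164) mod 7
= 168 mod 7
= 0
Index 0 → Monday


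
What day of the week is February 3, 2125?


Zeller's congruence:
q=3, m=14, k=24, j=21
h = (3 + ⌊13×15/5⌋ + 24 + ⌊24/4⌋ + ⌊21/4⌋ - 2×21) mod 7
= (3 + 39 + 24 + 6 + 5 - 42) mod 7
= 35 mod 7 = 0
h=0 → Saturday

Saturday


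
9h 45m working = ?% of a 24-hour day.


40.6%

Time: 585 minutes
Day: 1440 minutes
Percentage = (585/1440) × 100 ≈ 40.6%


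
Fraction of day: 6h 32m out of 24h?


Total minutes: 6×60 + 32 = 392
Day = 24×60 = 1440 minutes
Fraction = 392/1440 ≈ 0.2722
As a percentage: 392/1440 × 100 ≈ 27.22%

0.2722 (27.22%)


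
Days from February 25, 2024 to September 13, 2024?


From February 25, 2024 to September 13, 2024
Rest of February 2024: 29 - 25 = 4
Full months: March 31, April 30, May 31, June 30, July 31, August 31
Days into September 2024: 13
Total = 4 + 31 + 30 + 31 + 30 + 31 + 31 + 13 = 201 days

201 days


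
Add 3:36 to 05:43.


09:19

Start: 343 minutes from midnight
Add: 216 minutes
Total: 559 minutes
Hours: 559 ÷ 60 = 9 remainder 19


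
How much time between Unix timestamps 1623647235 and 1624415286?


768051 seconds (213.3 hours / 8.89 days)

Difference = 1624415286 - 1623647235 = 768051 seconds
In hours: 768051 / 3600 ≈ 213.3
In days: 768051 / 86400 ≈ 8.89


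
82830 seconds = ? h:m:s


Hours: 82830 ÷ 3600 = 23 remainder 30
Minutes: 30 ÷ 60 = 0 remainder 30
Seconds: 30

23h 0m 30s


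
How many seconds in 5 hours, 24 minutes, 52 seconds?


Hours: 5 × 3600 = 18000
Minutes: 24 × 60 = 1440
Seconds: 52
Total = 18000 + 1440 + 52 = 19492

19492 seconds


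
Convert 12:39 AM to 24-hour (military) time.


Input: 12:39 AM
12 AM → 00 (midnight)

00:39


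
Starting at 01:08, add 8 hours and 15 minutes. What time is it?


Start: 68 minutes from midnight
Add: 495 minutes
Total: 563 minutes
Hours: 563 ÷ 60 = 9 remainder 23

09:23


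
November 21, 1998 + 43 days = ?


January 3, 1999

Start: November 21, 1998
Add 43 days
November 21 → December 1: 30 - 21 + 1 = 10 days (43 - 10 = 33 left)
December 1 → January 1: 31 - 1 + 1 = 31 days (33 - 31 = 2 left)
January 1 + 2 = January 3, 1999


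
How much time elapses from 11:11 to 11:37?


End time in minutes: 11×60 + 37 = 697
Start time in minutes: 11×60 + 11 = 671
Difference = 697 - 671 = 26 minutes
= 0 hours 26 minutes

0h 26m


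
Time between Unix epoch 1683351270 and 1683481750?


130480 seconds (36.2 hours / 1.51 days)

Difference = 1683481750 - 1683351270 = 130480 seconds
In hours: 130480 / 3600 ≈ 36.2
In days: 130480 / 86400 ≈ 1.51


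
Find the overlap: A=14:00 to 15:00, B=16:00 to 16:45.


0 minutes

Meeting A: 840-900 (in minutes from midnight)
Meeting B: 960-1005
Overlap start = max(840, 960) = 960
Overlap end = min(900, 1005) = 900
Overlap = max(0, 900 - 960) = 0 min


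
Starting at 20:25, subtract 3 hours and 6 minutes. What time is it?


Start: 1225 minutes from midnight
Subtract: 186 minutes
Remaining: 1225 - 186 = 1039
Hours: 17, Minutes: 19

17:19


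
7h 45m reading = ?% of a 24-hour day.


32.3%

Time: 465 minutes
Day: 1440 minutes
Percentage = (465/1440) × 100 ≈ 32.3%


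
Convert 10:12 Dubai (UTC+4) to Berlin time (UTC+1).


Time difference = UTC+1 - UTC+4 = -3 hours
New hour = (10 -3) mod 24
= 7 mod 24 = 7
Minutes unchanged → 07:12

07:12


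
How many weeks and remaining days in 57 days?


Weeks: 57 ÷ 7 = 8 remainder 1

8 weeks 1 days


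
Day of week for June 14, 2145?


Monday

Zeller's congruence:
q=14, m=6, k=45, j=21
h = (14 + ⌊13×7/5⌋ + 45 + ⌊45/4⌋ + ⌊21/4⌋ - 2×21) mod 7
= (14 + 18 + 45 + 11 + 5 - 42) mod 7
= 51 mod 7 = 2
h=2 → Monday


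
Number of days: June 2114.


Month: June (month 6)
June has 30 days

30 days


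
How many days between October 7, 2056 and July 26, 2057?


292 days

From October 7, 2056 to July 26, 2057
Rest of October 2056: 31 - 7 = 24
Full months: November 30, December 31, January 31, February 2057 28, March 31, April 30, May 31, June 30
Days into July 2057: 26
Total = 24 + 30 + 31 + 31 + 28 + 31 + 30 + 31 + 30 + 26 = 292 days


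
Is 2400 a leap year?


Yes

Rules: divisible by 4 AND (not by 100 OR by 400)
2400 ÷ 4 = 600 exactly → divisible by 4
2400 ÷ 100 = 24 exactly → divisible by 100
2400 ÷ 400 = 6 exactly → divisible by 400
Divisible by 400 → leap year


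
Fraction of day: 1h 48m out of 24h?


Total minutes: 1×60 + 48 = 108
Day = 24×60 = 1440 minutes
Fraction = 108/1440 = 0.0750
As a percentage: 108/1440 × 100 = 7.50%

0.0750 (7.50%)


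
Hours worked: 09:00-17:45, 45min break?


8h 0m (480 minutes)

Total time = (17×60+45) - (9×60+0)
= 1065 - 540 = 525 min
Minus break: 525 - 45 = 480 min
= 8h 0m


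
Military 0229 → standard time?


2:29 AM

Hour: 2
2 < 12 → AM


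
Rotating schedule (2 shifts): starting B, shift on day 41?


Shifts: A, B
Start: B (index 1)
Day 41: (1 + 41 - 1) mod 2
= 41 mod 2
= 1
Index 1 → shift B

Shift B


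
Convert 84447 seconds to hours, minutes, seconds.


23h 27m 27s

Hours: 84447 ÷ 3600 = 23 remainder 1647
Minutes: 1647 ÷ 60 = 27 remainder 27
Seconds: 27


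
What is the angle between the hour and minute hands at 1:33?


151.5°

Hour hand = 1×30 + 33×0.5 = 46.5°
Minute hand = 33×6 = 198°
Difference = |46.5 - 198| = 151.5°


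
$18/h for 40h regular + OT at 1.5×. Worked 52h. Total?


$1044.00

Regular: 40h × $18 = $720.00
Overtime: 52 - 40 = 12h
OT pay: 12h × $18 × 1.5 = $324.00
Total = $720.00 + $324.00 = $1044.00


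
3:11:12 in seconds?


11472 seconds

Hours: 3 × 3600 = 10800
Minutes: 11 × 60 = 660
Seconds: 12
Total = 10800 + 660 + 12 = 11472


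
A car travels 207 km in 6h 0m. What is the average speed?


34.5 km/h

Distance: 207 km
Time: 6 hours
Speed = 207 / 6 = 34.5 km/h


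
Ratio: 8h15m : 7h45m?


Duration 1: 495 minutes
Duration 2: 465 minutes
Ratio = 495:465
GCD = 15
Simplified = 33:31
As a decimal: 33/31 ≈ 1.06

33:31 (1.06)


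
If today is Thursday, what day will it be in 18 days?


Monday

Start: Thursday (index 3)
(3 + 18) mod 7
= 21 mod 7
= 0
Index 0 → Monday


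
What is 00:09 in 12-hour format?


Hour: 0
0 → 12 AM (midnight)

12:09 AM


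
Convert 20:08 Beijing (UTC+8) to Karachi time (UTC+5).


17:08

Time difference = UTC+5 - UTC+8 = -3 hours
New hour = (20 -3) mod 24
= 17 mod 24 = 17
Minutes unchanged → 17:08


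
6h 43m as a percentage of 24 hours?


0.2799 (27.99%)

Total minutes: 6×60 + 43 = 403
Day = 24×60 = 1440 minutes
Fraction = 403/1440 ≈ 0.2799
As a percentage: 403/1440 × 100 ≈ 27.99%


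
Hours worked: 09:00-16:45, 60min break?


Total time = (16×60+45) - (9×60+0)
= 1005 - 540 = 465 min
Minus break: 465 - 60 = 405 min
= 6h 45m

6h 45m (405 minutes)


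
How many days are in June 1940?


30 days

Month: June (month 6)
June has 30 days


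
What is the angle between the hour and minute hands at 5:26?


Hour hand = 5×30 + 26×0.5 = 163.0°
Minute hand = 26×6 = 156°
Difference = |163.0 - 156| = 7.0°

7.0°


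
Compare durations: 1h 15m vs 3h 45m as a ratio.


1:3 (0.33)

Duration 1: 75 minutes
Duration 2: 225 minutes
Ratio = 75:225
GCD = 75
Simplified = 1:3
As a decimal: 1/3 ≈ 0.33


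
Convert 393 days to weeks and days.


56 weeks 1 days

Weeks: 393 ÷ 7 = 56 remainder 1


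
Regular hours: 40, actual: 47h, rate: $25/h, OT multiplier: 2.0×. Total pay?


Regular: 40h × $25 = $1000.00
Overtime: 47 - 40 = 7h
OT pay: 7h × $25 × 2.0 = $350.00
Total = $1000.00 + $350.00 = $1350.00

$1350.00


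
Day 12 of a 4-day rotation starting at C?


Shift B

Shifts: A, B, C, D
Start: C (index 2)
Day 12: (2 + 12 - 1) mod 4
= 13 mod 4
= 1
Index 1 → shift B


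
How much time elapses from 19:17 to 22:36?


3h 19m

End time in minutes: 22×60 + 36 = 1356
Start time in minutes: 19×60 + 17 = 1157
Difference = 1356 - 1157 = 199 minutes
= 3 hours 19 minutes


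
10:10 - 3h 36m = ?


06:34

Start: 610 minutes from midnight
Subtract: 216 minutes
Remaining: 610 - 216 = 394
Hours: 6, Minutes: 34


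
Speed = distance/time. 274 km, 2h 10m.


126.5 km/h

Distance: 274 km
Time: 2h 10m = 130 min = 130/60 = 13/6 hours
Speed = 274 ÷ (13/6) = 274 × 6 / 13 = 1644/13 ≈ 126.5 km/h


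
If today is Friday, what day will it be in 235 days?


Start: Friday (index 4)
(4 + 235) mod 7
= 239 mod 7
= 1
Index 1 → Tuesday

Tuesday


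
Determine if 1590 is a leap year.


Rules: divisible by 4 AND (not by 100 OR by 400)
1590 ÷ 4 = 397 remainder 2 → not divisible by 4
Not divisible by 4 → not a leap year

No


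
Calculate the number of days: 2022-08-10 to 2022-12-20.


From August 10, 2022 to December 20, 2022
Rest of August 2022: 31 - 10 = 21
Full months: September 30, October 31, November 30
Days into December 2022: 20
Total = 21 + 30 + 31 + 30 + 20 = 132 days

132 days


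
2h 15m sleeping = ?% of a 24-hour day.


Time: 135 minutes
Day: 1440 minutes
Percentage = (135/1440) × 100 ≈ 9.4%

9.4%


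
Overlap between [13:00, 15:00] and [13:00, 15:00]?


Meeting A: 780-900 (in minutes from midnight)
Meeting B: 780-900
Overlap start = max(780, 780) = 780
Overlap end = min(900, 900) = 900
Overlap = max(0, 900 - 780) = 120 min

120 minutes


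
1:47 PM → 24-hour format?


13:47

Input: 1:47 PM
PM: 1 + 12 = 13


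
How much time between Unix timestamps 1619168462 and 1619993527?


825065 seconds (229.2 hours / 9.55 days)

Difference = 1619993527 - 1619168462 = 825065 seconds
In hours: 825065 / 3600 ≈ 229.2
In days: 825065 / 86400 ≈ 9.55


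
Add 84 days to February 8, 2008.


Start: February 8, 2008
Add 84 days
February 8 → March 1: 29 - 8 + 1 = 22 days (84 - 22 = 62 left)
March 1 → April 1: 31 - 1 + 1 = 31 days (62 - 31 = 31 left)
April 1 → May 1: 30 - 1 + 1 = 30 days (31 - 30 = 1 left)
May 1 + 1 = May 2, 2008

May 2, 2008


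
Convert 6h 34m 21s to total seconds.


Hours: 6 × 3600 = 21600
Minutes: 34 × 60 = 2040
Seconds: 21
Total = 21600 + 2040 + 21 = 23661

23661 seconds


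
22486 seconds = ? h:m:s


Hours: 22486 ÷ 3600 = 6 remainder 886
Minutes: 886 ÷ 60 = 14 remainder 46
Seconds: 46

6h 14m 46s


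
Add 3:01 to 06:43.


Start: 403 minutes from midnight
Add: 181 minutes
Total: 584 minutes
Hours: 584 ÷ 60 = 9 remainder 44

09:44


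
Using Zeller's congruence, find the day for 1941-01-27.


Zeller's congruence:
q=27, m=13, k=40, j=19
h = (27 + ⌊13×14/5⌋ + 40 + ⌊40/4⌋ + ⌊19/4⌋ - 2×19) mod 7
= (27 + 36 + 40 + 10 + 4 - 38) mod 7
= 79 mod 7 = 2
h=2 → Monday

Monday


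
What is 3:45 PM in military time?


15:45

Input: 3:45 PM
PM: 3 + 12 = 15


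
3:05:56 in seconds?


Hours: 3 × 3600 = 10800
Minutes: 5 × 60 = 300
Seconds: 56
Total = 10800 + 300 + 56 = 11156

11156 seconds


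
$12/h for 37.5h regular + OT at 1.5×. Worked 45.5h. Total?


Regular: 37.5h × $12 = $450.00
Overtime: 45.5 - 37.5 = 8.0h
OT pay: 8.0h × $12 × 1.5 = $144.00
Total = $450.00 + $144.00 = $594.00

$594.00


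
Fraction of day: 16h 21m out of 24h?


Total minutes: 16×60 + 21 = 981
Day = 24×60 = 1440 minutes
Fraction = 981/1440 ≈ 0.6813
As a percentage: 981/1440 × 100 ≈ 68.13%

0.6813 (68.13%)


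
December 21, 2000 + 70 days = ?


Start: December 21, 2000
Add 70 days
December 21 → January 1: 31 - 21 + 1 = 11 days (70 - 11 = 59 left)
January 1 → February 1: 31 - 1 + 1 = 31 days (59 - 31 = 28 left)
February 1 → March 1: 28 - 1 + 1 = 28 days (28 - 28 = 0 left)
Land exactly on March 1, 2001

March 1, 2001


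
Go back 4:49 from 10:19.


05:30

Start: 619 minutes from midnight
Subtract: 289 minutes
Remaining: 619 - 289 = 330
Hours: 5, Minutes: 30


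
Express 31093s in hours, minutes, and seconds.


Hours: 31093 ÷ 3600 = 8 remainder 2293
Minutes: 2293 ÷ 60 = 38 remainder 13
Seconds: 13

8h 38m 13s


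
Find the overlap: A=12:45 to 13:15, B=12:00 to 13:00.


Meeting A: 765-795 (in minutes from midnight)
Meeting B: 720-780
Overlap start = max(765, 720) = 765
Overlap end = min(795, 780) = 780
Overlap = max(0, 780 - 765) = 15 min

15 minutes


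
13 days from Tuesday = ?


Start: Tuesday (index 1)
(1 + 13) mod 7
= 14 mod 7
= 0
Index 0 → Monday

Monday


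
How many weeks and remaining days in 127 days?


Weeks: 127 ÷ 7 = 18 remainder 1

18 weeks 1 days


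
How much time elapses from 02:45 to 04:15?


1h 30m

End time in minutes: 4×60 + 15 = 255
Start time in minutes: 2×60 + 45 = 165
Difference = 255 - 165 = 90 minutes
= 1 hours 30 minutes


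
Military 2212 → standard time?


Hour: 22
22 - 12 = 10 → PM

10:12 PM


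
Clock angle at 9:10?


Hour hand = 9×30 + 10×0.5 = 275.0°
Minute hand = 10×6 = 60°
Difference = |275.0 - 60| = 215.0°
Since > 180°: 360 - 215.0 = 145.0°

145.0°


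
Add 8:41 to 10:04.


18:45

Start: 604 minutes from midnight
Add: 521 minutes
Total: 1125 minutes
Hours: 1125 ÷ 60 = 18 remainder 45


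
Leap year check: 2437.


Rules: divisible by 4 AND (not by 100 OR by 400)
2437 ÷ 4 = 609 remainder 1 → not divisible by 4
Not divisible by 4 → not a leap year

No


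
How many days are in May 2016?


31 days

Month: May (month 5)
May has 31 days


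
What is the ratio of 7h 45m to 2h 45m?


Duration 1: 465 minutes
Duration 2: 165 minutes
Ratio = 465:165
GCD = 15
Simplified = 31:11
As a decimal: 31/11 ≈ 2.82

31:11 (2.82)
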